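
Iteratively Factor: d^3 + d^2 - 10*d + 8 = (d + 4)*(d^2 - 3*d + 2) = (d - 1)*(d + 4)*(d - 2)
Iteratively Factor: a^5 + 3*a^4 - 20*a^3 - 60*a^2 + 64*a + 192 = (a - 4)*(a^4 + 7*a^3 + 8*a^2 - 28*a - 48) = (a - 4)*(a + 3)*(a^3 + 4*a^2 - 4*a - 16) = (a - 4)*(a + 2)*(a + 3)*(a^2 + 2*a - 8) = (a - 4)*(a + 2)*(a + 3)*(a + 4)*(a - 2)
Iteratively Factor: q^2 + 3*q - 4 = (q + 4)*(q - 1)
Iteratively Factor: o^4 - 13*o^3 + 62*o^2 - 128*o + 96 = (o - 4)*(o^3 - 9*o^2 + 26*o - 24) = (o - 4)*(o - 3)*(o^2 - 6*o + 8) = (o - 4)*(o - 3)*(o - 2)*(o - 4)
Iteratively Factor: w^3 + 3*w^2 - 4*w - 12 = (w - 2)*(w^2 + 5*w + 6) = (w - 2)*(w + 2)*(w + 3)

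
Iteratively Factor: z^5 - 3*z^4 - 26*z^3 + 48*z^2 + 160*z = (z + 4)*(z^4 - 7*z^3 + 2*z^2 + 40*z) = (z - 5)*(z + 4)*(z^3 - 2*z^2 - 8*z) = (z - 5)*(z + 2)*(z + 4)*(z^2 - 4*z) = z*(z - 5)*(z + 2)*(z + 4)*(z - 4)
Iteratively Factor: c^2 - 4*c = (c - 4)*(c)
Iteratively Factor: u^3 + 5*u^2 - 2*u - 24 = (u + 4)*(u^2 + u - 6) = (u + 3)*(u + 4)*(u - 2)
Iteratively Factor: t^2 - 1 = (t - 1)*(t + 1)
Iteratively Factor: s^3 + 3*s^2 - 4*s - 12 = (s - 2)*(s^2 + 5*s + 6) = (s - 2)*(s + 2)*(s + 3)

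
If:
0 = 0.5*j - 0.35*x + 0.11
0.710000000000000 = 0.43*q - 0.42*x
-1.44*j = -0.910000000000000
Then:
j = 0.63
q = 2.84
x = 1.22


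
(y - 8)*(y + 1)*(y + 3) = y^3 - 4*y^2 - 29*y - 24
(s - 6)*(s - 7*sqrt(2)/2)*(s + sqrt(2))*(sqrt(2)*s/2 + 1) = sqrt(2)*s^4/2 - 3*sqrt(2)*s^3 - 3*s^3/2 - 6*sqrt(2)*s^2 + 9*s^2 - 7*s + 36*sqrt(2)*s + 42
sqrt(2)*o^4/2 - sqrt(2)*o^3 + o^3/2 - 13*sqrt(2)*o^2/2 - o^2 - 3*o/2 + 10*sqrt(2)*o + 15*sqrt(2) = (o - 3)*(o - 2*sqrt(2))*(o + 5*sqrt(2)/2)*(sqrt(2)*o/2 + sqrt(2)/2)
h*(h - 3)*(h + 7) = h^3 + 4*h^2 - 21*h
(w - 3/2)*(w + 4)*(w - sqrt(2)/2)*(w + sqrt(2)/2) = w^4 + 5*w^3/2 - 13*w^2/2 - 5*w/4 + 3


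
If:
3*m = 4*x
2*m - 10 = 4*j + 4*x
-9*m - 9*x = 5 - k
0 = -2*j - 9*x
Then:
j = -27/10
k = 88/5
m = 4/5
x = 3/5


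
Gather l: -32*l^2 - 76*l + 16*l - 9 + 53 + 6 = -32*l^2 - 60*l + 50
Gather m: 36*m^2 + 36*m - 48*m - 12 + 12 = 36*m^2 - 12*m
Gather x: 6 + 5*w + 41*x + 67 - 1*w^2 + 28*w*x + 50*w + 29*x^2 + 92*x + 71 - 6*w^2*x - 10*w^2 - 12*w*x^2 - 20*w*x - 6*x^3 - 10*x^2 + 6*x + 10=-11*w^2 + 55*w - 6*x^3 + x^2*(19 - 12*w) + x*(-6*w^2 + 8*w + 139) + 154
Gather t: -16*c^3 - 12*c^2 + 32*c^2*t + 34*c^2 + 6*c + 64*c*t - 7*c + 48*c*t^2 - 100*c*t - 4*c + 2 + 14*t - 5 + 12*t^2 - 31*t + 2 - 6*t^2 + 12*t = -16*c^3 + 22*c^2 - 5*c + t^2*(48*c + 6) + t*(32*c^2 - 36*c - 5) - 1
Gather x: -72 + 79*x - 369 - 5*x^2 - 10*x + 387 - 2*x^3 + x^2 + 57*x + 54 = -2*x^3 - 4*x^2 + 126*x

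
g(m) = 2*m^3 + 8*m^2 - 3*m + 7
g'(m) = 6*m^2 + 16*m - 3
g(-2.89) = 34.21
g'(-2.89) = 0.87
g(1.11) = 16.26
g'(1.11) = 22.15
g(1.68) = 34.02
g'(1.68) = 40.81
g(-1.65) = 24.75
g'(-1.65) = -13.06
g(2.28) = 65.45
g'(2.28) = 64.67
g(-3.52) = 29.45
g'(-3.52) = 15.02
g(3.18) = 142.67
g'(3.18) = 108.55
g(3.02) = 125.99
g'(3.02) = 100.04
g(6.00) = 709.00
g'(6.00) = 309.00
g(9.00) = 2086.00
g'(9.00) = 627.00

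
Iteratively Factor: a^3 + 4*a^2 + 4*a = (a + 2)*(a^2 + 2*a) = (a + 2)^2*(a)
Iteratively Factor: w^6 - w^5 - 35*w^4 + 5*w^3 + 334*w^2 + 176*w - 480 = (w - 4)*(w^5 + 3*w^4 - 23*w^3 - 87*w^2 - 14*w + 120) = (w - 4)*(w + 2)*(w^4 + w^3 - 25*w^2 - 37*w + 60) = (w - 4)*(w + 2)*(w + 4)*(w^3 - 3*w^2 - 13*w + 15) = (w - 4)*(w - 1)*(w + 2)*(w + 4)*(w^2 - 2*w - 15) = (w - 5)*(w - 4)*(w - 1)*(w + 2)*(w + 4)*(w + 3)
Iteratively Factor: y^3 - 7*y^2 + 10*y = (y)*(y^2 - 7*y + 10) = y*(y - 5)*(y - 2)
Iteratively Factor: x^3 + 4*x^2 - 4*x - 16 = (x + 4)*(x^2 - 4) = (x + 2)*(x + 4)*(x - 2)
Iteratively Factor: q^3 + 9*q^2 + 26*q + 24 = (q + 4)*(q^2 + 5*q + 6) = (q + 2)*(q + 4)*(q + 3)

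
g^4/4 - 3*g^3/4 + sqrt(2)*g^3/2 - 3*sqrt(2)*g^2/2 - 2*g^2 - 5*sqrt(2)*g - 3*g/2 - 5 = (g/2 + 1)*(g/2 + sqrt(2)/2)*(g - 5)*(g + sqrt(2))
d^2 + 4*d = d*(d + 4)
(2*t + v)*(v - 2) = 2*t*v - 4*t + v^2 - 2*v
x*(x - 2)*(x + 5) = x^3 + 3*x^2 - 10*x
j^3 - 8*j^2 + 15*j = j*(j - 5)*(j - 3)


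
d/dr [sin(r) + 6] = cos(r)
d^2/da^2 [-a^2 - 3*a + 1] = -2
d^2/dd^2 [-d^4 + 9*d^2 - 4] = 18 - 12*d^2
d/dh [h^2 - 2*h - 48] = 2*h - 2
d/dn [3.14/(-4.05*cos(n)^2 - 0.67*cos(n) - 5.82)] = -(25.434*cos(n) + 2.1038)*sin(n)/(4.05*cos(n)^2 + 0.67*cos(n) + 5.82)^2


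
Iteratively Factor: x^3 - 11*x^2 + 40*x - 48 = (x - 4)*(x^2 - 7*x + 12) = (x - 4)^2*(x - 3)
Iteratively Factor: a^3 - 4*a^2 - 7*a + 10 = (a + 2)*(a^2 - 6*a + 5) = (a - 5)*(a + 2)*(a - 1)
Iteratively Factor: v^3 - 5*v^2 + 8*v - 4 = (v - 1)*(v^2 - 4*v + 4) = (v - 2)*(v - 1)*(v - 2)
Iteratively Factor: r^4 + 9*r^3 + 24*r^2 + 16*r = (r + 4)*(r^3 + 5*r^2 + 4*r) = (r + 4)^2*(r^2 + r) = r*(r + 4)^2*(r + 1)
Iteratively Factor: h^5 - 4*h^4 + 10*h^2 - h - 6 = (h + 1)*(h^4 - 5*h^3 + 5*h^2 + 5*h - 6) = (h - 2)*(h + 1)*(h^3 - 3*h^2 - h + 3) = (h - 3)*(h - 2)*(h + 1)*(h^2 - 1) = (h - 3)*(h - 2)*(h - 1)*(h + 1)*(h + 1)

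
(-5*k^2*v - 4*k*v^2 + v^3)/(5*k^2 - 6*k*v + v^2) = v*(k + v)/(-k + v)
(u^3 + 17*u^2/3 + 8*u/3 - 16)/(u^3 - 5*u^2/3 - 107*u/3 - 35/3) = (-3*u^3 - 17*u^2 - 8*u + 48)/(-3*u^3 + 5*u^2 + 107*u + 35)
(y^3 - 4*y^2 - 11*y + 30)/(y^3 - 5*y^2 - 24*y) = (y^2 - 7*y + 10)/(y*(y - 8))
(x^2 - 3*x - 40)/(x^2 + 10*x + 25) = (x - 8)/(x + 5)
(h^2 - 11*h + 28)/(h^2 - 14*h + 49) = (h - 4)/(h - 7)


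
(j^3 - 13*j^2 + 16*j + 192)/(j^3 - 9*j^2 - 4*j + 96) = (j - 8)/(j - 4)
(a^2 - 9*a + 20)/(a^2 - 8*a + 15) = (a - 4)/(a - 3)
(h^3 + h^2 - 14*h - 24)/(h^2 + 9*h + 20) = (h^3 + h^2 - 14*h - 24)/(h^2 + 9*h + 20)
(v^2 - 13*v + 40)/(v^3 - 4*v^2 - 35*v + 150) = (v - 8)/(v^2 + v - 30)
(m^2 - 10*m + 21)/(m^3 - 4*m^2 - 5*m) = (-m^2 + 10*m - 21)/(m*(-m^2 + 4*m + 5))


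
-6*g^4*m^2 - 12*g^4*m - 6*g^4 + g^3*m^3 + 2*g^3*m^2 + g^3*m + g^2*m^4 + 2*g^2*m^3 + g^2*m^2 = (-2*g + m)*(3*g + m)*(g*m + g)^2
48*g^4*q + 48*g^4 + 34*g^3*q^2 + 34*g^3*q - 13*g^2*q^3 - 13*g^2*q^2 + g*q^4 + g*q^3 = (-8*g + q)*(-6*g + q)*(g + q)*(g*q + g)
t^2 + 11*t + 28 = (t + 4)*(t + 7)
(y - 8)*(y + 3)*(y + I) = y^3 - 5*y^2 + I*y^2 - 24*y - 5*I*y - 24*I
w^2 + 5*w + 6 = (w + 2)*(w + 3)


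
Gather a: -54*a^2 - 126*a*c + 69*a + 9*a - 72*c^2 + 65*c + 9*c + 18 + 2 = -54*a^2 + a*(78 - 126*c) - 72*c^2 + 74*c + 20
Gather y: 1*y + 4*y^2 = 4*y^2 + y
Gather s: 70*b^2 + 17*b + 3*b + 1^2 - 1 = 70*b^2 + 20*b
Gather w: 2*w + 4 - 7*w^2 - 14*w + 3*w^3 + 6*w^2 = 3*w^3 - w^2 - 12*w + 4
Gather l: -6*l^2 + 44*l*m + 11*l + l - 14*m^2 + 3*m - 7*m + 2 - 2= -6*l^2 + l*(44*m + 12) - 14*m^2 - 4*m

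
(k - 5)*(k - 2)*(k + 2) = k^3 - 5*k^2 - 4*k + 20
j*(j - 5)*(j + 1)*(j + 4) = j^4 - 21*j^2 - 20*j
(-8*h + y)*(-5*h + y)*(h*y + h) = 40*h^3*y + 40*h^3 - 13*h^2*y^2 - 13*h^2*y + h*y^3 + h*y^2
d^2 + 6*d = d*(d + 6)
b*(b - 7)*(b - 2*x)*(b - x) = b^4 - 3*b^3*x - 7*b^3 + 2*b^2*x^2 + 21*b^2*x - 14*b*x^2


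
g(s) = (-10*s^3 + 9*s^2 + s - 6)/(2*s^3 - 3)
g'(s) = -6*s^2*(-10*s^3 + 9*s^2 + s - 6)/(2*s^3 - 3)^2 + (-30*s^2 + 18*s + 1)/(2*s^3 - 3)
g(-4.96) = -5.79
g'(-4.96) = -0.12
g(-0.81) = -1.09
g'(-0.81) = 7.14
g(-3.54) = -5.96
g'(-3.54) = -0.10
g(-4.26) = -5.88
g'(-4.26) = -0.12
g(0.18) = 1.87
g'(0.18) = -0.97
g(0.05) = 1.98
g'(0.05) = -0.60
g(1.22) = -15.11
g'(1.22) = 179.23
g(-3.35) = -5.98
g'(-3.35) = -0.09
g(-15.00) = -5.29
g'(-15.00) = -0.02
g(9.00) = -4.51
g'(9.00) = -0.05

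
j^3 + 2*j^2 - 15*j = j*(j - 3)*(j + 5)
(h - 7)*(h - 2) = h^2 - 9*h + 14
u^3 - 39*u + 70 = (u - 5)*(u - 2)*(u + 7)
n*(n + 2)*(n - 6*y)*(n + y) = n^4 - 5*n^3*y + 2*n^3 - 6*n^2*y^2 - 10*n^2*y - 12*n*y^2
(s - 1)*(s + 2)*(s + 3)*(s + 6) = s^4 + 10*s^3 + 25*s^2 - 36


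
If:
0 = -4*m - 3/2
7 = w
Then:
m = -3/8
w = 7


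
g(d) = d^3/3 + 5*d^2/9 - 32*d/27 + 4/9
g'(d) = d^2 + 10*d/9 - 32/27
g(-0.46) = 1.07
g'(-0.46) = -1.48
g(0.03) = 0.41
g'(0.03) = -1.15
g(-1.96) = 2.39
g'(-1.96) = 0.48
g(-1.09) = 1.96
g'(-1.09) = -1.21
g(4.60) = 39.19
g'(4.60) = 25.09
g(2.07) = 3.33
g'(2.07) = 5.40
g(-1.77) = 2.43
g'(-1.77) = -0.02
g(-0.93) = 1.76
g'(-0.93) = -1.35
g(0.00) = 0.44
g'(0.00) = -1.19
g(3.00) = 10.89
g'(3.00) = 11.15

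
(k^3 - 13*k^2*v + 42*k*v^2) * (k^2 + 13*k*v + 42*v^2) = k^5 - 85*k^3*v^2 + 1764*k*v^4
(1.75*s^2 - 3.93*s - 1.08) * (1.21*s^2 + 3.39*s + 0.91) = 2.1175*s^4 + 1.1772*s^3 - 13.037*s^2 - 7.2375*s - 0.9828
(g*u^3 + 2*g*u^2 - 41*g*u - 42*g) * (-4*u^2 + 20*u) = -4*g*u^5 + 12*g*u^4 + 204*g*u^3 - 652*g*u^2 - 840*g*u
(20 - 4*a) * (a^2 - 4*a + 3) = -4*a^3 + 36*a^2 - 92*a + 60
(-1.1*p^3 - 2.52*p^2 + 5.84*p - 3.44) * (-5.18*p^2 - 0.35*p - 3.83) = 5.698*p^5 + 13.4386*p^4 - 25.1562*p^3 + 25.4268*p^2 - 21.1632*p + 13.1752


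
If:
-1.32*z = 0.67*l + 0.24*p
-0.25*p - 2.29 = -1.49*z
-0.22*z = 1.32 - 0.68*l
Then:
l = 2.04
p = -7.36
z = 0.30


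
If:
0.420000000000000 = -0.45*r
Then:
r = -0.93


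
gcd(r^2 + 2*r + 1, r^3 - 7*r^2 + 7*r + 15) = r + 1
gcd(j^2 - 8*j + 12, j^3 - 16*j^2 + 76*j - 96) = j^2 - 8*j + 12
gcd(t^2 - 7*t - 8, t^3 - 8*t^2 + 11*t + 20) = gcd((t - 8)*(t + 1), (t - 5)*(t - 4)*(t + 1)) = t + 1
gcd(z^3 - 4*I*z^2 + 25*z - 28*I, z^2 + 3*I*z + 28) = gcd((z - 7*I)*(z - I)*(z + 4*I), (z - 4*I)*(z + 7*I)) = 1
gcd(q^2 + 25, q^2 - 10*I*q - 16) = 1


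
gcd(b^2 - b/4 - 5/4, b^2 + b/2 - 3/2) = 1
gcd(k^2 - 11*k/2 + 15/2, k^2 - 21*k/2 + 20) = k - 5/2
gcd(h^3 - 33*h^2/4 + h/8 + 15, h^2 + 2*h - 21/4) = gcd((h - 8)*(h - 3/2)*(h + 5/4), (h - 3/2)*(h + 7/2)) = h - 3/2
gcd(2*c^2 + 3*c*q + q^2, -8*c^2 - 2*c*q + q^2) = 2*c + q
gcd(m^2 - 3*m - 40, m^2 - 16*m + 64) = m - 8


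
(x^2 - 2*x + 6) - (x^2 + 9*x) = 6 - 11*x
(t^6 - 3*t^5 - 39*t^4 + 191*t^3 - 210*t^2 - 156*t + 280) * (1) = t^6 - 3*t^5 - 39*t^4 + 191*t^3 - 210*t^2 - 156*t + 280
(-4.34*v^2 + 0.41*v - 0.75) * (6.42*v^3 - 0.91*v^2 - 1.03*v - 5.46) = -27.8628*v^5 + 6.5816*v^4 - 0.717899999999999*v^3 + 23.9566*v^2 - 1.4661*v + 4.095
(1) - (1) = 0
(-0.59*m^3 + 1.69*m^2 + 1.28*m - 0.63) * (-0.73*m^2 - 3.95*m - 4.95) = 0.4307*m^5 + 1.0968*m^4 - 4.6894*m^3 - 12.9616*m^2 - 3.8475*m + 3.1185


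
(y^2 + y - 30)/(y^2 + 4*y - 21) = (y^2 + y - 30)/(y^2 + 4*y - 21)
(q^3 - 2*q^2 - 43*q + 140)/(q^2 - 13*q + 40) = (q^2 + 3*q - 28)/(q - 8)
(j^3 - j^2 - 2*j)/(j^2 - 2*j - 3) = j*(j - 2)/(j - 3)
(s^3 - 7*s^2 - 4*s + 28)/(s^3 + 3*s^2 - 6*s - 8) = (s^2 - 5*s - 14)/(s^2 + 5*s + 4)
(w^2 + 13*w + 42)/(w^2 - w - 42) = (w + 7)/(w - 7)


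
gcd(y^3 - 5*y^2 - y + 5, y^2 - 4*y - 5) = y^2 - 4*y - 5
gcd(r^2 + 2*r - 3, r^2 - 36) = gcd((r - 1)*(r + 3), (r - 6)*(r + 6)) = 1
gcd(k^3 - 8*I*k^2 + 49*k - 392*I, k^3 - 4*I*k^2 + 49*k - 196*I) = k^2 + 49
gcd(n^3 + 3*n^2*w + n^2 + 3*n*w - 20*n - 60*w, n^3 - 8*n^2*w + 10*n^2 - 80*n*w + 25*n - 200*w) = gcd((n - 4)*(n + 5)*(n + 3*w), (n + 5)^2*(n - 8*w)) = n + 5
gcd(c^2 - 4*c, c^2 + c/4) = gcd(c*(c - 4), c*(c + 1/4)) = c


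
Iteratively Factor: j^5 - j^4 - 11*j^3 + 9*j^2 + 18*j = (j)*(j^4 - j^3 - 11*j^2 + 9*j + 18) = j*(j - 2)*(j^3 + j^2 - 9*j - 9) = j*(j - 3)*(j - 2)*(j^2 + 4*j + 3) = j*(j - 3)*(j - 2)*(j + 3)*(j + 1)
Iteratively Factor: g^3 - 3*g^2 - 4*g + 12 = (g - 3)*(g^2 - 4) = (g - 3)*(g + 2)*(g - 2)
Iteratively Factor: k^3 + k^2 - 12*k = (k - 3)*(k^2 + 4*k) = k*(k - 3)*(k + 4)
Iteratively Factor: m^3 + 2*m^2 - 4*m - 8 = (m - 2)*(m^2 + 4*m + 4) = (m - 2)*(m + 2)*(m + 2)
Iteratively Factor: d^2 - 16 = (d - 4)*(d + 4)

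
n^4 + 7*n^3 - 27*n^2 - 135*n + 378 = (n - 3)^2*(n + 6)*(n + 7)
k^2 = k^2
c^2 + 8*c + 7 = (c + 1)*(c + 7)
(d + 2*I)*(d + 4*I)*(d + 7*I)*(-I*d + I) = -I*d^4 + 13*d^3 + I*d^3 - 13*d^2 + 50*I*d^2 - 56*d - 50*I*d + 56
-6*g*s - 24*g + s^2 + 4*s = (-6*g + s)*(s + 4)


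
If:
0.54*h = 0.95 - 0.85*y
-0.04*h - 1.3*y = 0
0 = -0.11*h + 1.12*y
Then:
No Solution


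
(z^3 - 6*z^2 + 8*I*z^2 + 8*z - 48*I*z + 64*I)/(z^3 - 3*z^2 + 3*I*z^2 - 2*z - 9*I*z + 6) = (z^3 + z^2*(-6 + 8*I) + z*(8 - 48*I) + 64*I)/(z^3 + z^2*(-3 + 3*I) + z*(-2 - 9*I) + 6)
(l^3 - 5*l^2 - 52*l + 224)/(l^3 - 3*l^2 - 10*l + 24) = (l^2 - l - 56)/(l^2 + l - 6)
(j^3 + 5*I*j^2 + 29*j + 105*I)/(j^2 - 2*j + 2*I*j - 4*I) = (j^3 + 5*I*j^2 + 29*j + 105*I)/(j^2 + 2*j*(-1 + I) - 4*I)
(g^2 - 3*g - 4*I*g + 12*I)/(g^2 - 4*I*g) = (g - 3)/g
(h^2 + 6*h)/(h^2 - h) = (h + 6)/(h - 1)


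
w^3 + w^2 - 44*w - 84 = (w - 7)*(w + 2)*(w + 6)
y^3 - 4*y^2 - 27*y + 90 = (y - 6)*(y - 3)*(y + 5)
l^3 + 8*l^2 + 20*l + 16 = (l + 2)^2*(l + 4)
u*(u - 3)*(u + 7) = u^3 + 4*u^2 - 21*u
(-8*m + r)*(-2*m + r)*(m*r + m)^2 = 16*m^4*r^2 + 32*m^4*r + 16*m^4 - 10*m^3*r^3 - 20*m^3*r^2 - 10*m^3*r + m^2*r^4 + 2*m^2*r^3 + m^2*r^2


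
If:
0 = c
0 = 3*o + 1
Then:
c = 0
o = -1/3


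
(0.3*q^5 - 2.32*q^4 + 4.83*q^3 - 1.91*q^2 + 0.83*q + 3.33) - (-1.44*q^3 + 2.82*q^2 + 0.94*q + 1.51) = 0.3*q^5 - 2.32*q^4 + 6.27*q^3 - 4.73*q^2 - 0.11*q + 1.82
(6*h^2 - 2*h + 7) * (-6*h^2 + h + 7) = -36*h^4 + 18*h^3 - 2*h^2 - 7*h + 49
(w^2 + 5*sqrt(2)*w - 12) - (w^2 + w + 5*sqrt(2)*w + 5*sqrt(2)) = -w - 12 - 5*sqrt(2)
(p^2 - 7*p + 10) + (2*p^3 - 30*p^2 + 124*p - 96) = 2*p^3 - 29*p^2 + 117*p - 86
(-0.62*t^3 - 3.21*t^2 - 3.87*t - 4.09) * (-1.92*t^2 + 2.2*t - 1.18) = 1.1904*t^5 + 4.7992*t^4 + 1.1*t^3 + 3.1266*t^2 - 4.4314*t + 4.8262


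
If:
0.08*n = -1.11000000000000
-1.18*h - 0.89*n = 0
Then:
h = 10.47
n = -13.88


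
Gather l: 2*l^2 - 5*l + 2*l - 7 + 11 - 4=2*l^2 - 3*l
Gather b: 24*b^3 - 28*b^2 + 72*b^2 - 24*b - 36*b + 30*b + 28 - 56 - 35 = 24*b^3 + 44*b^2 - 30*b - 63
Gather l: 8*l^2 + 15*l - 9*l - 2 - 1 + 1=8*l^2 + 6*l - 2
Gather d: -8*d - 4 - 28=-8*d - 32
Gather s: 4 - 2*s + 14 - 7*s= 18 - 9*s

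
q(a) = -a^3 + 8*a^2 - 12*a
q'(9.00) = -111.00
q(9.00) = -189.00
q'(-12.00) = -636.00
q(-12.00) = 3024.00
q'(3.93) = 4.55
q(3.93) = 15.70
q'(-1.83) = -51.33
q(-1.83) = 54.88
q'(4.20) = 2.28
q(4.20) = 16.63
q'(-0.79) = -26.51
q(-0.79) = 14.97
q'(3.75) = 5.81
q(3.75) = 14.77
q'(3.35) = 7.93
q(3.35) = 11.98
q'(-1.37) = -39.55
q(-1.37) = 34.03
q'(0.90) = -0.03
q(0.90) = -5.05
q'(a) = -3*a^2 + 16*a - 12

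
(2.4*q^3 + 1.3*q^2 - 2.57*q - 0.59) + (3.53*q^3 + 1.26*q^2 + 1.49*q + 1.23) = 5.93*q^3 + 2.56*q^2 - 1.08*q + 0.64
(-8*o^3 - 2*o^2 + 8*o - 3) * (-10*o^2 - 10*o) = 80*o^5 + 100*o^4 - 60*o^3 - 50*o^2 + 30*o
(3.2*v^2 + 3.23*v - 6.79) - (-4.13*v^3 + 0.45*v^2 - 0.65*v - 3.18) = 4.13*v^3 + 2.75*v^2 + 3.88*v - 3.61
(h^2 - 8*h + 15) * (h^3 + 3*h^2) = h^5 - 5*h^4 - 9*h^3 + 45*h^2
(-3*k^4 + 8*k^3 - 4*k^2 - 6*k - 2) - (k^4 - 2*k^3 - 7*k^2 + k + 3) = -4*k^4 + 10*k^3 + 3*k^2 - 7*k - 5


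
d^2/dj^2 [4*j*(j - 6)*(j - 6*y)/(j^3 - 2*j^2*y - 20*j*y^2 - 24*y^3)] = 16*(-2*j*y - 3*j + 2*y^2 + 12*y)/(j^4 + 8*j^3*y + 24*j^2*y^2 + 32*j*y^3 + 16*y^4)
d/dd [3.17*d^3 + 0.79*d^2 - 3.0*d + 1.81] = 9.51*d^2 + 1.58*d - 3.0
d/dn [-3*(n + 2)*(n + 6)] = -6*n - 24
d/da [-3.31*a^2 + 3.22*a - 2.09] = 3.22 - 6.62*a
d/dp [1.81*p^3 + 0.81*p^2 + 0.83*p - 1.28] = 5.43*p^2 + 1.62*p + 0.83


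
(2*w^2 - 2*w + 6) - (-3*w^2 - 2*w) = 5*w^2 + 6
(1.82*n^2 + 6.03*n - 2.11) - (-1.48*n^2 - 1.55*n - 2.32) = 3.3*n^2 + 7.58*n + 0.21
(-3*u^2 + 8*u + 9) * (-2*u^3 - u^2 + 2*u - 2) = 6*u^5 - 13*u^4 - 32*u^3 + 13*u^2 + 2*u - 18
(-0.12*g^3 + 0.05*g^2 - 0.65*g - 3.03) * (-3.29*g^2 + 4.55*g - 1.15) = 0.3948*g^5 - 0.7105*g^4 + 2.504*g^3 + 6.9537*g^2 - 13.039*g + 3.4845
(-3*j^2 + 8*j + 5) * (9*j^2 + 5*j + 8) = -27*j^4 + 57*j^3 + 61*j^2 + 89*j + 40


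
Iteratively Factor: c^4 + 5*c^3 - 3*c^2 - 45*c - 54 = (c - 3)*(c^3 + 8*c^2 + 21*c + 18) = (c - 3)*(c + 3)*(c^2 + 5*c + 6) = (c - 3)*(c + 2)*(c + 3)*(c + 3)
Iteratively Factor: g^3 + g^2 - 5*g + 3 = (g - 1)*(g^2 + 2*g - 3) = (g - 1)*(g + 3)*(g - 1)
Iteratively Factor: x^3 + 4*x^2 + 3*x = (x + 1)*(x^2 + 3*x) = x*(x + 1)*(x + 3)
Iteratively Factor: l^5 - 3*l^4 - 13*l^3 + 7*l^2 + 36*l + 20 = (l + 1)*(l^4 - 4*l^3 - 9*l^2 + 16*l + 20) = (l + 1)^2*(l^3 - 5*l^2 - 4*l + 20) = (l + 1)^2*(l + 2)*(l^2 - 7*l + 10) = (l - 2)*(l + 1)^2*(l + 2)*(l - 5)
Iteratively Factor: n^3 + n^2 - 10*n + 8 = (n - 1)*(n^2 + 2*n - 8) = (n - 1)*(n + 4)*(n - 2)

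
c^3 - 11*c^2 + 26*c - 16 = (c - 8)*(c - 2)*(c - 1)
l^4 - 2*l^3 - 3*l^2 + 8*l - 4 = (l - 2)*(l - 1)^2*(l + 2)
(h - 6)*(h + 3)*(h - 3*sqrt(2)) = h^3 - 3*sqrt(2)*h^2 - 3*h^2 - 18*h + 9*sqrt(2)*h + 54*sqrt(2)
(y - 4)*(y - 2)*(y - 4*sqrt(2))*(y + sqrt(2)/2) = y^4 - 6*y^3 - 7*sqrt(2)*y^3/2 + 4*y^2 + 21*sqrt(2)*y^2 - 28*sqrt(2)*y + 24*y - 32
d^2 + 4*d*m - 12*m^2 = (d - 2*m)*(d + 6*m)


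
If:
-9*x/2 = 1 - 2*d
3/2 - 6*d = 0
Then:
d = 1/4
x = -1/9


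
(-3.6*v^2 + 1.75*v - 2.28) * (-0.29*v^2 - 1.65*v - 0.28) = 1.044*v^4 + 5.4325*v^3 - 1.2183*v^2 + 3.272*v + 0.6384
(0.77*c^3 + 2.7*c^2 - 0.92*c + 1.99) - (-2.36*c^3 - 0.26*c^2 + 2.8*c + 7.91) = 3.13*c^3 + 2.96*c^2 - 3.72*c - 5.92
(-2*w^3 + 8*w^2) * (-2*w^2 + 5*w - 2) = 4*w^5 - 26*w^4 + 44*w^3 - 16*w^2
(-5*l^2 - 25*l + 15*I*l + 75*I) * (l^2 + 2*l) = -5*l^4 - 35*l^3 + 15*I*l^3 - 50*l^2 + 105*I*l^2 + 150*I*l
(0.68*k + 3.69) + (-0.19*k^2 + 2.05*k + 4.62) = -0.19*k^2 + 2.73*k + 8.31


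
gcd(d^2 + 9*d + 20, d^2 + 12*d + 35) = d + 5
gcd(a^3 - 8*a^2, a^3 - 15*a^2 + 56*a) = a^2 - 8*a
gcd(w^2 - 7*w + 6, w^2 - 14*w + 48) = w - 6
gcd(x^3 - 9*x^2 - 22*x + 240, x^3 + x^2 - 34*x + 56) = 1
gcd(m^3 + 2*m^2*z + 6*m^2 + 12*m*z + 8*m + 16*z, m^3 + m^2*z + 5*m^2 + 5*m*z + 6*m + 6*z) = m + 2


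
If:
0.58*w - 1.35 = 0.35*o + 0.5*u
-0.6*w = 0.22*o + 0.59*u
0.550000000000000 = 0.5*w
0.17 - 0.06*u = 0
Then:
No Solution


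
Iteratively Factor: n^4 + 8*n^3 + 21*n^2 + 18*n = (n + 2)*(n^3 + 6*n^2 + 9*n) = (n + 2)*(n + 3)*(n^2 + 3*n) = n*(n + 2)*(n + 3)*(n + 3)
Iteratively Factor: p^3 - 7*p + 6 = (p - 1)*(p^2 + p - 6) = (p - 1)*(p + 3)*(p - 2)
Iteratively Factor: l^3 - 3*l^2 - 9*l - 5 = (l + 1)*(l^2 - 4*l - 5) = (l + 1)^2*(l - 5)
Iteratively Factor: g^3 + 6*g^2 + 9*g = (g)*(g^2 + 6*g + 9) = g*(g + 3)*(g + 3)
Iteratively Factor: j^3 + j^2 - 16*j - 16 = (j + 1)*(j^2 - 16) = (j - 4)*(j + 1)*(j + 4)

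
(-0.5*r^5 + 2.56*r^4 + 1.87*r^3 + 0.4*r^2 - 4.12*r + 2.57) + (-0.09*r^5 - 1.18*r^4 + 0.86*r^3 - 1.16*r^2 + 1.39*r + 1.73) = -0.59*r^5 + 1.38*r^4 + 2.73*r^3 - 0.76*r^2 - 2.73*r + 4.3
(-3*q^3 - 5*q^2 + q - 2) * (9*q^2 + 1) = -27*q^5 - 45*q^4 + 6*q^3 - 23*q^2 + q - 2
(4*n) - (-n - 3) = 5*n + 3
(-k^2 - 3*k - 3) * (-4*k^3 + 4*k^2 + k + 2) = 4*k^5 + 8*k^4 - k^3 - 17*k^2 - 9*k - 6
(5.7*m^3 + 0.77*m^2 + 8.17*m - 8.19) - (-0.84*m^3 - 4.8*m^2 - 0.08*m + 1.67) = 6.54*m^3 + 5.57*m^2 + 8.25*m - 9.86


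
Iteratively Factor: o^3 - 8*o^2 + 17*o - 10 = (o - 5)*(o^2 - 3*o + 2) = (o - 5)*(o - 1)*(o - 2)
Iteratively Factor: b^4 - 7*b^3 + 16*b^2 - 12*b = (b - 3)*(b^3 - 4*b^2 + 4*b) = (b - 3)*(b - 2)*(b^2 - 2*b) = b*(b - 3)*(b - 2)*(b - 2)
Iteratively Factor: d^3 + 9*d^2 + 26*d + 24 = (d + 3)*(d^2 + 6*d + 8) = (d + 2)*(d + 3)*(d + 4)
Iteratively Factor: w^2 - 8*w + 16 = (w - 4)*(w - 4)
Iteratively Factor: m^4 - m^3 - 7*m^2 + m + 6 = (m - 3)*(m^3 + 2*m^2 - m - 2) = (m - 3)*(m + 2)*(m^2 - 1) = (m - 3)*(m + 1)*(m + 2)*(m - 1)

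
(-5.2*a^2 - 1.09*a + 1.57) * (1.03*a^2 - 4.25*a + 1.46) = -5.356*a^4 + 20.9773*a^3 - 1.3424*a^2 - 8.2639*a + 2.2922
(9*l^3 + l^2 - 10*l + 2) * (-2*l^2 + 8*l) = -18*l^5 + 70*l^4 + 28*l^3 - 84*l^2 + 16*l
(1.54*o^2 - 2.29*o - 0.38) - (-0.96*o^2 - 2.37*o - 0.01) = 2.5*o^2 + 0.0800000000000001*o - 0.37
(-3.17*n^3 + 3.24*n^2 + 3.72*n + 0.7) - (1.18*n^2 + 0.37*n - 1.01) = -3.17*n^3 + 2.06*n^2 + 3.35*n + 1.71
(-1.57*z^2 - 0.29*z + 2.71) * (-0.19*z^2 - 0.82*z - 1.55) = 0.2983*z^4 + 1.3425*z^3 + 2.1564*z^2 - 1.7727*z - 4.2005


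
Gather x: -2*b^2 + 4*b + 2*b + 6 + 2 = -2*b^2 + 6*b + 8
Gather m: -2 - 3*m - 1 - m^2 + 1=-m^2 - 3*m - 2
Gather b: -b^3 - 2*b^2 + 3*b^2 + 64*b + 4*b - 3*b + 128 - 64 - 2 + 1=-b^3 + b^2 + 65*b + 63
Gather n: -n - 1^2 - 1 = -n - 2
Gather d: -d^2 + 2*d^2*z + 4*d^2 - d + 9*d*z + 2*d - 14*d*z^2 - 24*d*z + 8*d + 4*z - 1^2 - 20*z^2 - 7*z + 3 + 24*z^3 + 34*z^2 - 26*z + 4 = d^2*(2*z + 3) + d*(-14*z^2 - 15*z + 9) + 24*z^3 + 14*z^2 - 29*z + 6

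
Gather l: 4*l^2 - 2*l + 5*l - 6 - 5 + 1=4*l^2 + 3*l - 10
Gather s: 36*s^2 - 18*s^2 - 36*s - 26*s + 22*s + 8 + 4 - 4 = 18*s^2 - 40*s + 8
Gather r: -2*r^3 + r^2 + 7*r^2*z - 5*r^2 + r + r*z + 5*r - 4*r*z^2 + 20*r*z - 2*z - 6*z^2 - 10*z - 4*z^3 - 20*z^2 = -2*r^3 + r^2*(7*z - 4) + r*(-4*z^2 + 21*z + 6) - 4*z^3 - 26*z^2 - 12*z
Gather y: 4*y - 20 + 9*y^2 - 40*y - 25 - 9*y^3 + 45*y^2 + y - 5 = -9*y^3 + 54*y^2 - 35*y - 50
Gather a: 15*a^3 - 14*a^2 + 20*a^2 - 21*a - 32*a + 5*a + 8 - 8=15*a^3 + 6*a^2 - 48*a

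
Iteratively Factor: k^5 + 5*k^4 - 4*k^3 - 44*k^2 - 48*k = (k - 3)*(k^4 + 8*k^3 + 20*k^2 + 16*k) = k*(k - 3)*(k^3 + 8*k^2 + 20*k + 16) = k*(k - 3)*(k + 4)*(k^2 + 4*k + 4) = k*(k - 3)*(k + 2)*(k + 4)*(k + 2)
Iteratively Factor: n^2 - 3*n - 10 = (n - 5)*(n + 2)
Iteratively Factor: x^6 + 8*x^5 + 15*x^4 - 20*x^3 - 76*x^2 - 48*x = (x + 4)*(x^5 + 4*x^4 - x^3 - 16*x^2 - 12*x) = (x - 2)*(x + 4)*(x^4 + 6*x^3 + 11*x^2 + 6*x) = (x - 2)*(x + 1)*(x + 4)*(x^3 + 5*x^2 + 6*x) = (x - 2)*(x + 1)*(x + 2)*(x + 4)*(x^2 + 3*x) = (x - 2)*(x + 1)*(x + 2)*(x + 3)*(x + 4)*(x)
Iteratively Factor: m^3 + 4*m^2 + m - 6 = (m - 1)*(m^2 + 5*m + 6) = (m - 1)*(m + 3)*(m + 2)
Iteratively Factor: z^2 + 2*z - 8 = (z - 2)*(z + 4)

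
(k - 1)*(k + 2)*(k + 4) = k^3 + 5*k^2 + 2*k - 8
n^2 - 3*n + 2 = (n - 2)*(n - 1)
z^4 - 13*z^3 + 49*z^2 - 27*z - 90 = (z - 6)*(z - 5)*(z - 3)*(z + 1)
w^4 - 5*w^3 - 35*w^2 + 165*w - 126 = (w - 7)*(w - 3)*(w - 1)*(w + 6)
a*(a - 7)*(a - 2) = a^3 - 9*a^2 + 14*a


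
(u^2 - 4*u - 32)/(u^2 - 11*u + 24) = (u + 4)/(u - 3)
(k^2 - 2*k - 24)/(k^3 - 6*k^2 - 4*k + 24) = (k + 4)/(k^2 - 4)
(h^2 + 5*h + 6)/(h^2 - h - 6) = (h + 3)/(h - 3)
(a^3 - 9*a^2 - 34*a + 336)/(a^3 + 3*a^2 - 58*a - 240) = (a - 7)/(a + 5)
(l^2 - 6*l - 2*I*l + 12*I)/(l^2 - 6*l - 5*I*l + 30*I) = (l - 2*I)/(l - 5*I)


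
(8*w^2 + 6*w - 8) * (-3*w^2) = -24*w^4 - 18*w^3 + 24*w^2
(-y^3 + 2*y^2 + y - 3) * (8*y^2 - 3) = -8*y^5 + 16*y^4 + 11*y^3 - 30*y^2 - 3*y + 9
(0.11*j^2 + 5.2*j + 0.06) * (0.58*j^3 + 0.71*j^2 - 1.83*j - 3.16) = 0.0638*j^5 + 3.0941*j^4 + 3.5255*j^3 - 9.821*j^2 - 16.5418*j - 0.1896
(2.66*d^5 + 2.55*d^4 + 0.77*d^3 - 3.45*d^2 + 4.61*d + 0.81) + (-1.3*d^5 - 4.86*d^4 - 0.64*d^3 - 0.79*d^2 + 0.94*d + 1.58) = 1.36*d^5 - 2.31*d^4 + 0.13*d^3 - 4.24*d^2 + 5.55*d + 2.39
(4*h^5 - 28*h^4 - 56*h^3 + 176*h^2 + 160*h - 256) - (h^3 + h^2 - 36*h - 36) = 4*h^5 - 28*h^4 - 57*h^3 + 175*h^2 + 196*h - 220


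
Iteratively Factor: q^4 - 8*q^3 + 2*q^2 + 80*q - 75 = (q - 5)*(q^3 - 3*q^2 - 13*q + 15) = (q - 5)^2*(q^2 + 2*q - 3) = (q - 5)^2*(q + 3)*(q - 1)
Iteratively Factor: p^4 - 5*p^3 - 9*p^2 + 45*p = (p - 3)*(p^3 - 2*p^2 - 15*p) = p*(p - 3)*(p^2 - 2*p - 15) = p*(p - 3)*(p + 3)*(p - 5)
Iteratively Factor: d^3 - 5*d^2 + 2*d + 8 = (d - 4)*(d^2 - d - 2) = (d - 4)*(d - 2)*(d + 1)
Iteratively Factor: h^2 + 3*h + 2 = (h + 2)*(h + 1)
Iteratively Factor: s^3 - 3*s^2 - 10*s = (s - 5)*(s^2 + 2*s) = (s - 5)*(s + 2)*(s)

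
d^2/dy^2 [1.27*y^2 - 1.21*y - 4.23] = 2.54000000000000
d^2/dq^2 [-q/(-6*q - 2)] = -3/(3*q + 1)^3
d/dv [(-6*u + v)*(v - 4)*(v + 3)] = -12*u*v + 6*u + 3*v^2 - 2*v - 12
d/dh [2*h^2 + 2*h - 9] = 4*h + 2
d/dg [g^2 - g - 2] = 2*g - 1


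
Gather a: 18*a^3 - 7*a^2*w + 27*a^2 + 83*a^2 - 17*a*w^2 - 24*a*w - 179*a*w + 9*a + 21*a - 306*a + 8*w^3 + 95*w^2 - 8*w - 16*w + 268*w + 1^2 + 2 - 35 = 18*a^3 + a^2*(110 - 7*w) + a*(-17*w^2 - 203*w - 276) + 8*w^3 + 95*w^2 + 244*w - 32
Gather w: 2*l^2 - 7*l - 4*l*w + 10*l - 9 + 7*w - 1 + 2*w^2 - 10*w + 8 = 2*l^2 + 3*l + 2*w^2 + w*(-4*l - 3) - 2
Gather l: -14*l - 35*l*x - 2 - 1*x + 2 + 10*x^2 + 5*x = l*(-35*x - 14) + 10*x^2 + 4*x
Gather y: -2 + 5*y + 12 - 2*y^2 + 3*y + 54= -2*y^2 + 8*y + 64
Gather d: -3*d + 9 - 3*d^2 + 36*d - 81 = -3*d^2 + 33*d - 72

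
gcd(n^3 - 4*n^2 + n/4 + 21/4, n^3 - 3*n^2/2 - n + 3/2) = n^2 - n/2 - 3/2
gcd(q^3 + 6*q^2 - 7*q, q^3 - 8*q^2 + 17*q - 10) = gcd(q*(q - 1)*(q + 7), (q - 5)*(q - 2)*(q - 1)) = q - 1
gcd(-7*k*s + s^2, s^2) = s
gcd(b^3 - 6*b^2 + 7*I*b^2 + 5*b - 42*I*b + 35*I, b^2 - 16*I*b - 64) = 1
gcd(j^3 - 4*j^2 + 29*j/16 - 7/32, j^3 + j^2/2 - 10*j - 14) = j - 7/2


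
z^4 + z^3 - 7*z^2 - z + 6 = (z - 2)*(z - 1)*(z + 1)*(z + 3)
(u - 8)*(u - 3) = u^2 - 11*u + 24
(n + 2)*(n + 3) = n^2 + 5*n + 6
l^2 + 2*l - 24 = (l - 4)*(l + 6)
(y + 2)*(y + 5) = y^2 + 7*y + 10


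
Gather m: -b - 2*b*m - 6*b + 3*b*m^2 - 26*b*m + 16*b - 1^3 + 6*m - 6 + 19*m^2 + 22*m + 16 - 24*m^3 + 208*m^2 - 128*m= 9*b - 24*m^3 + m^2*(3*b + 227) + m*(-28*b - 100) + 9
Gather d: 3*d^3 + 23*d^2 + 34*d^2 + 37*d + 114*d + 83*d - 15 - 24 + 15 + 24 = 3*d^3 + 57*d^2 + 234*d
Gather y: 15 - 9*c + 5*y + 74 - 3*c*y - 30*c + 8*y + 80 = -39*c + y*(13 - 3*c) + 169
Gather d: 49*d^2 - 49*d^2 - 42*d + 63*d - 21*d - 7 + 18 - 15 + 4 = 0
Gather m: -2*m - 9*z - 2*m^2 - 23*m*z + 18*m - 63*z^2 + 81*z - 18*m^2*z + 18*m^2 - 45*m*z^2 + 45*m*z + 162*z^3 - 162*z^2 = m^2*(16 - 18*z) + m*(-45*z^2 + 22*z + 16) + 162*z^3 - 225*z^2 + 72*z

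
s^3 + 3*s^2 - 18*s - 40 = (s - 4)*(s + 2)*(s + 5)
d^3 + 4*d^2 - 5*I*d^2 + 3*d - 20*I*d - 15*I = (d + 1)*(d + 3)*(d - 5*I)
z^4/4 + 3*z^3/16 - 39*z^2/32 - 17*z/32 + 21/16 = (z/4 + 1/2)*(z - 7/4)*(z - 1)*(z + 3/2)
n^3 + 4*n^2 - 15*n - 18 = (n - 3)*(n + 1)*(n + 6)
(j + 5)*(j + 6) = j^2 + 11*j + 30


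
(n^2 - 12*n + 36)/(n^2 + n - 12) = (n^2 - 12*n + 36)/(n^2 + n - 12)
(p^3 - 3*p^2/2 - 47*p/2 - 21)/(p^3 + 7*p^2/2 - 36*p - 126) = (p + 1)/(p + 6)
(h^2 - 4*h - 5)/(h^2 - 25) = (h + 1)/(h + 5)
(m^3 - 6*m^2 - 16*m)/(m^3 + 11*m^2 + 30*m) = (m^2 - 6*m - 16)/(m^2 + 11*m + 30)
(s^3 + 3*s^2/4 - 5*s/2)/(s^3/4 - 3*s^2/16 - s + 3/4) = 4*s*(4*s - 5)/(4*s^2 - 11*s + 6)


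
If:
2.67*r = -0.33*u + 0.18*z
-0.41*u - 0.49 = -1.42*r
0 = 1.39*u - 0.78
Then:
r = 0.51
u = 0.56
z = 8.55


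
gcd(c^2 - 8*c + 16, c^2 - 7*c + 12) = c - 4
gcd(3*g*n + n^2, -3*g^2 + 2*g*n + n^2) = 3*g + n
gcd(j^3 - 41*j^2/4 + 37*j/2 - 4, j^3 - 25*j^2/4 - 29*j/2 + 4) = j^2 - 33*j/4 + 2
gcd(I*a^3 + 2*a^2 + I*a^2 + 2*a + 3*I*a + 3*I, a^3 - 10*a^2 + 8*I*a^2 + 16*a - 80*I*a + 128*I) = 1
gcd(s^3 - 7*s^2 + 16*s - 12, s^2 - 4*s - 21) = 1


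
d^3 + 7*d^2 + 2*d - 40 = (d - 2)*(d + 4)*(d + 5)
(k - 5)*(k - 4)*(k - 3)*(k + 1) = k^4 - 11*k^3 + 35*k^2 - 13*k - 60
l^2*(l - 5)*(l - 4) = l^4 - 9*l^3 + 20*l^2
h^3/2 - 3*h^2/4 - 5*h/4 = h*(h/2 + 1/2)*(h - 5/2)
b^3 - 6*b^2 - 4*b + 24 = (b - 6)*(b - 2)*(b + 2)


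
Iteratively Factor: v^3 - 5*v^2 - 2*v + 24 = (v - 4)*(v^2 - v - 6) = (v - 4)*(v + 2)*(v - 3)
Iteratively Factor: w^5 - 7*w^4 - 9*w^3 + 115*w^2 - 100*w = (w - 5)*(w^4 - 2*w^3 - 19*w^2 + 20*w) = (w - 5)*(w - 1)*(w^3 - w^2 - 20*w) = (w - 5)*(w - 1)*(w + 4)*(w^2 - 5*w) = (w - 5)^2*(w - 1)*(w + 4)*(w)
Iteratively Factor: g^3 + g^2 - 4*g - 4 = (g - 2)*(g^2 + 3*g + 2) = (g - 2)*(g + 1)*(g + 2)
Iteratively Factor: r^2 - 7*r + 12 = (r - 3)*(r - 4)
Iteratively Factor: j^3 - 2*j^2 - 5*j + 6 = (j - 1)*(j^2 - j - 6) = (j - 3)*(j - 1)*(j + 2)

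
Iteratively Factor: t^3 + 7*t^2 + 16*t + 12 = (t + 2)*(t^2 + 5*t + 6) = (t + 2)^2*(t + 3)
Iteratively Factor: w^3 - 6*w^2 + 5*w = (w - 5)*(w^2 - w) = w*(w - 5)*(w - 1)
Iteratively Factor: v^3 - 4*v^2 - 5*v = (v)*(v^2 - 4*v - 5) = v*(v - 5)*(v + 1)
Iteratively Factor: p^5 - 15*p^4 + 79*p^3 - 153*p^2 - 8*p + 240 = (p - 4)*(p^4 - 11*p^3 + 35*p^2 - 13*p - 60) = (p - 4)*(p + 1)*(p^3 - 12*p^2 + 47*p - 60) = (p - 4)^2*(p + 1)*(p^2 - 8*p + 15) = (p - 4)^2*(p - 3)*(p + 1)*(p - 5)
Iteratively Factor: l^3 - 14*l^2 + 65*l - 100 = (l - 5)*(l^2 - 9*l + 20) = (l - 5)^2*(l - 4)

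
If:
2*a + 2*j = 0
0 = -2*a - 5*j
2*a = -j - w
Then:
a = 0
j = 0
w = 0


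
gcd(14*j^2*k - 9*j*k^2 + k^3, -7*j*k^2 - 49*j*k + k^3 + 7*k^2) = 7*j*k - k^2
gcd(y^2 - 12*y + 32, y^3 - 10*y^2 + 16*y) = y - 8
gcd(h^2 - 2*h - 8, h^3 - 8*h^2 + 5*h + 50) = h + 2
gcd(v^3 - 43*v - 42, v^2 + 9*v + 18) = v + 6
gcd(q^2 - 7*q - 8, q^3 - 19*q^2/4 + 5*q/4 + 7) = q + 1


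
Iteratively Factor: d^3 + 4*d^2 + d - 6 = (d - 1)*(d^2 + 5*d + 6) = (d - 1)*(d + 3)*(d + 2)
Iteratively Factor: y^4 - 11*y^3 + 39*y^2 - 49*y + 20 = (y - 1)*(y^3 - 10*y^2 + 29*y - 20) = (y - 4)*(y - 1)*(y^2 - 6*y + 5) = (y - 5)*(y - 4)*(y - 1)*(y - 1)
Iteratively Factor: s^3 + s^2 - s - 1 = (s - 1)*(s^2 + 2*s + 1) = (s - 1)*(s + 1)*(s + 1)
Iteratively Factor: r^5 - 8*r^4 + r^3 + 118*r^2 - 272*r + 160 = (r + 4)*(r^4 - 12*r^3 + 49*r^2 - 78*r + 40) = (r - 1)*(r + 4)*(r^3 - 11*r^2 + 38*r - 40) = (r - 5)*(r - 1)*(r + 4)*(r^2 - 6*r + 8) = (r - 5)*(r - 4)*(r - 1)*(r + 4)*(r - 2)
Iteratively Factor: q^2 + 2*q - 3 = (q + 3)*(q - 1)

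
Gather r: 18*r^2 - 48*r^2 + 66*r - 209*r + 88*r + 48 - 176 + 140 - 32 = -30*r^2 - 55*r - 20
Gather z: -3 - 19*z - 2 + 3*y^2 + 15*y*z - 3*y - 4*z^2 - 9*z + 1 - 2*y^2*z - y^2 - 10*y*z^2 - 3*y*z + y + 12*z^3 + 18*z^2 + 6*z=2*y^2 - 2*y + 12*z^3 + z^2*(14 - 10*y) + z*(-2*y^2 + 12*y - 22) - 4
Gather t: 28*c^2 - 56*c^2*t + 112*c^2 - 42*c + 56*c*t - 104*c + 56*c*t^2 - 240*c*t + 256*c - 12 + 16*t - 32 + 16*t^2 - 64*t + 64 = 140*c^2 + 110*c + t^2*(56*c + 16) + t*(-56*c^2 - 184*c - 48) + 20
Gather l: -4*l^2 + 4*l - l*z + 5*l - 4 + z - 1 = -4*l^2 + l*(9 - z) + z - 5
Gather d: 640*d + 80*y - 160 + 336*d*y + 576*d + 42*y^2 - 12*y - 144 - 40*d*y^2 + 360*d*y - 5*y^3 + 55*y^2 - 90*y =d*(-40*y^2 + 696*y + 1216) - 5*y^3 + 97*y^2 - 22*y - 304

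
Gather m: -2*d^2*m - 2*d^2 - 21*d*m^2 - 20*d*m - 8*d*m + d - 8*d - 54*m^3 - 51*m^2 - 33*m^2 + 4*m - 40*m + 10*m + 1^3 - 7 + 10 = -2*d^2 - 7*d - 54*m^3 + m^2*(-21*d - 84) + m*(-2*d^2 - 28*d - 26) + 4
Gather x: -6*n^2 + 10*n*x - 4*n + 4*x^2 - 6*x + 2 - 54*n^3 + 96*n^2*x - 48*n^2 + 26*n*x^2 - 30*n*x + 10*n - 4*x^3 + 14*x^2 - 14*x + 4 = -54*n^3 - 54*n^2 + 6*n - 4*x^3 + x^2*(26*n + 18) + x*(96*n^2 - 20*n - 20) + 6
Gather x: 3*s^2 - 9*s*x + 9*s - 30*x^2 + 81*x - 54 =3*s^2 + 9*s - 30*x^2 + x*(81 - 9*s) - 54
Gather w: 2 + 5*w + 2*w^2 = 2*w^2 + 5*w + 2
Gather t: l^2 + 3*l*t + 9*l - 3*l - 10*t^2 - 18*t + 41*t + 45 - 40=l^2 + 6*l - 10*t^2 + t*(3*l + 23) + 5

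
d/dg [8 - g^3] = -3*g^2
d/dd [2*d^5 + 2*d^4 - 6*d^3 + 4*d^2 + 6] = 2*d*(5*d^3 + 4*d^2 - 9*d + 4)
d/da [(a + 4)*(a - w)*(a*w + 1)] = w*(a + 4)*(a - w) + (a + 4)*(a*w + 1) + (a - w)*(a*w + 1)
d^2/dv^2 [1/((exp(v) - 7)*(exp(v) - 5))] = 4*(exp(3*v) - 9*exp(2*v) + exp(v) + 105)*exp(v)/(exp(6*v) - 36*exp(5*v) + 537*exp(4*v) - 4248*exp(3*v) + 18795*exp(2*v) - 44100*exp(v) + 42875)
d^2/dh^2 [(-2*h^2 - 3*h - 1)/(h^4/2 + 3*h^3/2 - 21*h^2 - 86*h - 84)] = 8*(-3*h^6 - 6*h^5 - 56*h^4 - 658*h^3 - 753*h^2 + 4076*h + 964)/(h^10 + 5*h^9 - 123*h^8 - 773*h^7 + 4142*h^6 + 38076*h^5 + 13624*h^4 - 550384*h^3 - 1864800*h^2 - 2455488*h - 1185408)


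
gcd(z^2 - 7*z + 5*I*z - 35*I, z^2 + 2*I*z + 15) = z + 5*I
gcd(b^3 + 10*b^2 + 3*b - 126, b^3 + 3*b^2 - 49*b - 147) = b + 7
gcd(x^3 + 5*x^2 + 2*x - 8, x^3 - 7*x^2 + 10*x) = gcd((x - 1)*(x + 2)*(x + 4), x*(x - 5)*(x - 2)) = 1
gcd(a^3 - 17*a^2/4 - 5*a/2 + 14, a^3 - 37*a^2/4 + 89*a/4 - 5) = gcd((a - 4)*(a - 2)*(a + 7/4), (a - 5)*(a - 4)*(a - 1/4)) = a - 4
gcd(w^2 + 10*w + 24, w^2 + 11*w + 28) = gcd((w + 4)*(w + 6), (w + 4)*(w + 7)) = w + 4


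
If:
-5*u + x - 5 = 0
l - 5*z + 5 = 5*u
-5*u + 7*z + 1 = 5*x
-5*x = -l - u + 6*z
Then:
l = -4205/163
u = -234/163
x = -355/163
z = -444/163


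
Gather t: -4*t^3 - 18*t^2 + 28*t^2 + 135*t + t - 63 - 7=-4*t^3 + 10*t^2 + 136*t - 70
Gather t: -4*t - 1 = -4*t - 1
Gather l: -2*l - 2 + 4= 2 - 2*l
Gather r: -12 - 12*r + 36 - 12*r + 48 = 72 - 24*r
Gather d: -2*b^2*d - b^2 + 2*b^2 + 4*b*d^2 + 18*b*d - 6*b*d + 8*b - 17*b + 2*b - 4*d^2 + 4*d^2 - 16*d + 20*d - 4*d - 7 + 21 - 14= b^2 + 4*b*d^2 - 7*b + d*(-2*b^2 + 12*b)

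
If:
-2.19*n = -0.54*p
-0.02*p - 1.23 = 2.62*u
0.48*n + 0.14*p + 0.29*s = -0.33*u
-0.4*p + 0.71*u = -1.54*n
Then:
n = -3.20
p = -12.97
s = 11.98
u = -0.37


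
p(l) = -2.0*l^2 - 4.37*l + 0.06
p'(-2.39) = 5.19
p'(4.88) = -23.89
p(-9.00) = -122.61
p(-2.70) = -2.72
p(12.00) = -340.38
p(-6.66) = -59.55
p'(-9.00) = 31.63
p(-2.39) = -0.92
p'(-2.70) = 6.43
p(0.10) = -0.40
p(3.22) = -34.75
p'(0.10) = -4.77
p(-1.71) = 1.68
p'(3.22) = -17.25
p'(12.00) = -52.37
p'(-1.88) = 3.15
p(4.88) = -68.89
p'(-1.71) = 2.47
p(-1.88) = 1.21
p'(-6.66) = 22.27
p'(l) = -4.0*l - 4.37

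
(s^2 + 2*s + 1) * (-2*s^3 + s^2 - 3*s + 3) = -2*s^5 - 3*s^4 - 3*s^3 - 2*s^2 + 3*s + 3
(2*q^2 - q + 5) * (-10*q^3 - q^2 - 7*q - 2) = -20*q^5 + 8*q^4 - 63*q^3 - 2*q^2 - 33*q - 10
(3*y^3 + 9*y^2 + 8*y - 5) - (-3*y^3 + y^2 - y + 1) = 6*y^3 + 8*y^2 + 9*y - 6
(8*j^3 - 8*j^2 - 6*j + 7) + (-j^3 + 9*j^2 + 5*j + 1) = 7*j^3 + j^2 - j + 8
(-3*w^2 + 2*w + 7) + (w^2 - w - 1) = -2*w^2 + w + 6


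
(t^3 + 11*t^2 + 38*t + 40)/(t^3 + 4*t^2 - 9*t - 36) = (t^2 + 7*t + 10)/(t^2 - 9)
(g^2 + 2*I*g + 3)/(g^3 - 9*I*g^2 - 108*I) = (g - I)/(g^2 - 12*I*g - 36)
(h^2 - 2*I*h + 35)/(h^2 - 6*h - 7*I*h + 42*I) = (h + 5*I)/(h - 6)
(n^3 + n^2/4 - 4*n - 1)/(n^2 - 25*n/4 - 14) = (-4*n^3 - n^2 + 16*n + 4)/(-4*n^2 + 25*n + 56)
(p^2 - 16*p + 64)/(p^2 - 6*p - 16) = (p - 8)/(p + 2)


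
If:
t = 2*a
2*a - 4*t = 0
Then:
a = 0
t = 0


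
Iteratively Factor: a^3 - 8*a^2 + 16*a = (a)*(a^2 - 8*a + 16) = a*(a - 4)*(a - 4)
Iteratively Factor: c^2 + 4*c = (c)*(c + 4)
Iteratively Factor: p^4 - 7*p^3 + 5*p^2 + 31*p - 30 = (p - 5)*(p^3 - 2*p^2 - 5*p + 6) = (p - 5)*(p - 1)*(p^2 - p - 6) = (p - 5)*(p - 1)*(p + 2)*(p - 3)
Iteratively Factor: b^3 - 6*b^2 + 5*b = (b - 1)*(b^2 - 5*b) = b*(b - 1)*(b - 5)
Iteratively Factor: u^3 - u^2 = (u)*(u^2 - u) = u^2*(u - 1)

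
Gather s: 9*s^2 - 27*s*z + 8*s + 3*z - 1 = 9*s^2 + s*(8 - 27*z) + 3*z - 1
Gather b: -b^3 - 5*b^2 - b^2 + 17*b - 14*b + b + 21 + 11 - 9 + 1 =-b^3 - 6*b^2 + 4*b + 24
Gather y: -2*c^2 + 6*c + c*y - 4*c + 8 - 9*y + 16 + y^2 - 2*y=-2*c^2 + 2*c + y^2 + y*(c - 11) + 24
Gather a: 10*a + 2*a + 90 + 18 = 12*a + 108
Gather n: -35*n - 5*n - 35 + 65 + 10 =40 - 40*n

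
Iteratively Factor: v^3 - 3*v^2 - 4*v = (v + 1)*(v^2 - 4*v) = v*(v + 1)*(v - 4)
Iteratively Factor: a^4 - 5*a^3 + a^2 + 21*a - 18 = (a - 3)*(a^3 - 2*a^2 - 5*a + 6) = (a - 3)*(a - 1)*(a^2 - a - 6) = (a - 3)^2*(a - 1)*(a + 2)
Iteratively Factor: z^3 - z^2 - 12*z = (z - 4)*(z^2 + 3*z) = z*(z - 4)*(z + 3)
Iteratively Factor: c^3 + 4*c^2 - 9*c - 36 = (c - 3)*(c^2 + 7*c + 12) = (c - 3)*(c + 3)*(c + 4)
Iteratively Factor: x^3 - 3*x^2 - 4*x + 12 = (x - 3)*(x^2 - 4) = (x - 3)*(x + 2)*(x - 2)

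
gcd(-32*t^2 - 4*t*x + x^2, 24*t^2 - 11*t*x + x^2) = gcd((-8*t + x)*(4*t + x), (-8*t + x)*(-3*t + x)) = -8*t + x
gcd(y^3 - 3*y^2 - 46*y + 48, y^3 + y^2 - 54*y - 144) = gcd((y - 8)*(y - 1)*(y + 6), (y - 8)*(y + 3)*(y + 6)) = y^2 - 2*y - 48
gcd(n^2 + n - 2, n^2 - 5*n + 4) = n - 1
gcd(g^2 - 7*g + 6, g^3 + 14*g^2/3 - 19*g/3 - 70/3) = 1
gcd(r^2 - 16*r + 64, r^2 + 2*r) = 1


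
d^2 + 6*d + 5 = (d + 1)*(d + 5)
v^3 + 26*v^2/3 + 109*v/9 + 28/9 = (v + 1/3)*(v + 4/3)*(v + 7)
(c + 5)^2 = c^2 + 10*c + 25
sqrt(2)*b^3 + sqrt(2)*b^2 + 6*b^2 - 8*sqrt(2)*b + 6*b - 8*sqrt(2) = (b - sqrt(2))*(b + 4*sqrt(2))*(sqrt(2)*b + sqrt(2))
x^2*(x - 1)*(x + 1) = x^4 - x^2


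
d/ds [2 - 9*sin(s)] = -9*cos(s)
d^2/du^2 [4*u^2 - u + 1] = 8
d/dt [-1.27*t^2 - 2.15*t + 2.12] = -2.54*t - 2.15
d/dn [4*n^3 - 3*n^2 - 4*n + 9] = 12*n^2 - 6*n - 4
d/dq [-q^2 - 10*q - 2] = -2*q - 10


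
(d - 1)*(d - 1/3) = d^2 - 4*d/3 + 1/3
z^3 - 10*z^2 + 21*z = z*(z - 7)*(z - 3)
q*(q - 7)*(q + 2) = q^3 - 5*q^2 - 14*q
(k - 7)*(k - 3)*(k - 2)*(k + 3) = k^4 - 9*k^3 + 5*k^2 + 81*k - 126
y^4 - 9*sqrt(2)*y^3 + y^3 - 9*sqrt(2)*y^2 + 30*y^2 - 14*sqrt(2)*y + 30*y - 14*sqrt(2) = (y + 1)*(y - 7*sqrt(2))*(y - sqrt(2))^2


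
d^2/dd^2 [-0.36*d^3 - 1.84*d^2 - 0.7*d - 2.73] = -2.16*d - 3.68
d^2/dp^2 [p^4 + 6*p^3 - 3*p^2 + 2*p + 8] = 12*p^2 + 36*p - 6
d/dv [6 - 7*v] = -7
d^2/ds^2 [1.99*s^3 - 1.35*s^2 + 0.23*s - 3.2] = 11.94*s - 2.7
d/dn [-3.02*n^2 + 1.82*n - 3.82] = 1.82 - 6.04*n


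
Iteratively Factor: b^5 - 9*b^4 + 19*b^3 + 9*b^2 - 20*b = (b)*(b^4 - 9*b^3 + 19*b^2 + 9*b - 20) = b*(b - 1)*(b^3 - 8*b^2 + 11*b + 20) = b*(b - 5)*(b - 1)*(b^2 - 3*b - 4) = b*(b - 5)*(b - 1)*(b + 1)*(b - 4)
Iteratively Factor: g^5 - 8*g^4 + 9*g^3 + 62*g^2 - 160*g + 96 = (g - 4)*(g^4 - 4*g^3 - 7*g^2 + 34*g - 24) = (g - 4)*(g - 2)*(g^3 - 2*g^2 - 11*g + 12) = (g - 4)*(g - 2)*(g - 1)*(g^2 - g - 12) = (g - 4)*(g - 2)*(g - 1)*(g + 3)*(g - 4)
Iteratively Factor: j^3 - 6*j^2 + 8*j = (j - 4)*(j^2 - 2*j) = j*(j - 4)*(j - 2)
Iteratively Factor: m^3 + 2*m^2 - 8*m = (m)*(m^2 + 2*m - 8) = m*(m - 2)*(m + 4)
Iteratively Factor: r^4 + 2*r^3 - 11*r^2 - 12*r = (r - 3)*(r^3 + 5*r^2 + 4*r) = (r - 3)*(r + 4)*(r^2 + r) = (r - 3)*(r + 1)*(r + 4)*(r)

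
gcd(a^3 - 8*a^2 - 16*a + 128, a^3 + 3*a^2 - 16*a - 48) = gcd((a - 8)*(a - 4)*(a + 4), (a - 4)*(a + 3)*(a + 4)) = a^2 - 16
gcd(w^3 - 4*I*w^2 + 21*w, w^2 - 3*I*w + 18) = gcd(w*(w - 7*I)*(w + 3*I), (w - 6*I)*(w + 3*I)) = w + 3*I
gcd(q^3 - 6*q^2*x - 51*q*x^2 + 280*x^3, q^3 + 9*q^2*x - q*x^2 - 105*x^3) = q + 7*x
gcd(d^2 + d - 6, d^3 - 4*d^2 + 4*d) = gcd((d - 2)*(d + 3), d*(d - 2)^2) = d - 2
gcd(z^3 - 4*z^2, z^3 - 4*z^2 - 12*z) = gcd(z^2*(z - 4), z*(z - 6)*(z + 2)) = z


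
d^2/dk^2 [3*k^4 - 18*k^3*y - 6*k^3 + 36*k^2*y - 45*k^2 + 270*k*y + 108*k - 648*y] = 36*k^2 - 108*k*y - 36*k + 72*y - 90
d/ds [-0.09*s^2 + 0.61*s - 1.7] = 0.61 - 0.18*s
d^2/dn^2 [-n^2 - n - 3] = -2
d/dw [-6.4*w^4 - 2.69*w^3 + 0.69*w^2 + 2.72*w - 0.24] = -25.6*w^3 - 8.07*w^2 + 1.38*w + 2.72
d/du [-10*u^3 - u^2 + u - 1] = -30*u^2 - 2*u + 1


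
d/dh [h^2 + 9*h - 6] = 2*h + 9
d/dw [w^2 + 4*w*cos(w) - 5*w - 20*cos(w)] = -4*w*sin(w) + 2*w + 20*sin(w) + 4*cos(w) - 5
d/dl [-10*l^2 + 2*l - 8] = 2 - 20*l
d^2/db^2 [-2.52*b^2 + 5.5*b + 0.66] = -5.04000000000000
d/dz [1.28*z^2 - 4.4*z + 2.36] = 2.56*z - 4.4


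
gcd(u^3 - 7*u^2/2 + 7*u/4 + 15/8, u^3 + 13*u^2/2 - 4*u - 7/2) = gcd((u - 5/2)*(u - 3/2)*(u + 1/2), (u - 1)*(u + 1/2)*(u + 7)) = u + 1/2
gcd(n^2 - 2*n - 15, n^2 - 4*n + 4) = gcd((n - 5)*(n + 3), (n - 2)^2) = 1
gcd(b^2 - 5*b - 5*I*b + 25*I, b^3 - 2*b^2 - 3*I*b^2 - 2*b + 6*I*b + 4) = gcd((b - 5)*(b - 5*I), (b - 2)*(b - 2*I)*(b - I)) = 1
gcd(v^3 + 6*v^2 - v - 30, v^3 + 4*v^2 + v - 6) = v + 3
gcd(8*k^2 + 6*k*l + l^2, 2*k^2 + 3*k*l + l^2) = 2*k + l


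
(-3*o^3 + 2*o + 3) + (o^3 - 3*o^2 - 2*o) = -2*o^3 - 3*o^2 + 3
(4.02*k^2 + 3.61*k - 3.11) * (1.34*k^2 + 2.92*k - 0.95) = 5.3868*k^4 + 16.5758*k^3 + 2.5548*k^2 - 12.5107*k + 2.9545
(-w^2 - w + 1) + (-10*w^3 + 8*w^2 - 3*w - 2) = -10*w^3 + 7*w^2 - 4*w - 1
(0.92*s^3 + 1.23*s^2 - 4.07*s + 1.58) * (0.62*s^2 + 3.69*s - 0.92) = 0.5704*s^5 + 4.1574*s^4 + 1.1689*s^3 - 15.1703*s^2 + 9.5746*s - 1.4536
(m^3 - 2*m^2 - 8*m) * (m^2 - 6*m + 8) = m^5 - 8*m^4 + 12*m^3 + 32*m^2 - 64*m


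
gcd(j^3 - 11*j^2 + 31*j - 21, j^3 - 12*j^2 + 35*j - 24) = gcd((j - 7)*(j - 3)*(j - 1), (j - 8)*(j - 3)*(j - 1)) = j^2 - 4*j + 3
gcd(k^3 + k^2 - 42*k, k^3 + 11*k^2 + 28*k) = k^2 + 7*k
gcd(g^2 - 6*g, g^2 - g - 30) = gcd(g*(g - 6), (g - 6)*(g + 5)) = g - 6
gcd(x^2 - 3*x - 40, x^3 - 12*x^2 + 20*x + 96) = x - 8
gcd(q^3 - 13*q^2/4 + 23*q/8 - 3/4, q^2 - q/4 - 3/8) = q - 3/4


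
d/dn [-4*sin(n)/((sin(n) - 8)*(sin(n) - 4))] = 4*(sin(n)^2 - 32)*cos(n)/((sin(n) - 8)^2*(sin(n) - 4)^2)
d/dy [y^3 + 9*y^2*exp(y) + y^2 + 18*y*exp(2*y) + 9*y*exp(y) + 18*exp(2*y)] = 9*y^2*exp(y) + 3*y^2 + 36*y*exp(2*y) + 27*y*exp(y) + 2*y + 54*exp(2*y) + 9*exp(y)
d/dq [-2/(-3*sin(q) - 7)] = -6*cos(q)/(3*sin(q) + 7)^2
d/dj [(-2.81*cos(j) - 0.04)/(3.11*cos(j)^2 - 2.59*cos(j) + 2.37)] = (-8.7391*cos(j)^2 - 0.2488*cos(j) + 6.7633)*sin(j)/(9.6721*cos(j)^4 - 16.1098*cos(j)^3 + 21.4495*cos(j)^2 - 12.2766*cos(j) + 5.6169)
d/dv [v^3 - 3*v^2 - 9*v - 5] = 3*v^2 - 6*v - 9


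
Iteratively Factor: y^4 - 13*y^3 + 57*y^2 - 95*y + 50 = (y - 2)*(y^3 - 11*y^2 + 35*y - 25) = (y - 5)*(y - 2)*(y^2 - 6*y + 5) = (y - 5)^2*(y - 2)*(y - 1)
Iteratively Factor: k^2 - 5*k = (k)*(k - 5)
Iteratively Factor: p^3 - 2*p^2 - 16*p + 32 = (p - 4)*(p^2 + 2*p - 8) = (p - 4)*(p + 4)*(p - 2)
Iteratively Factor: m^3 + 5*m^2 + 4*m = (m + 4)*(m^2 + m) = (m + 1)*(m + 4)*(m)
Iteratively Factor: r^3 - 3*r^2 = (r - 3)*(r^2) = r*(r - 3)*(r)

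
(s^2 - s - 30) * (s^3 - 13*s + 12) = s^5 - s^4 - 43*s^3 + 25*s^2 + 378*s - 360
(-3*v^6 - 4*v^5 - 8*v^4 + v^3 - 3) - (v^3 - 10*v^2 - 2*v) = -3*v^6 - 4*v^5 - 8*v^4 + 10*v^2 + 2*v - 3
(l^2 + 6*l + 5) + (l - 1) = l^2 + 7*l + 4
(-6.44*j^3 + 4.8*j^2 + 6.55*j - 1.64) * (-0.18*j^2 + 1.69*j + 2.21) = 1.1592*j^5 - 11.7476*j^4 - 7.2994*j^3 + 21.9727*j^2 + 11.7039*j - 3.6244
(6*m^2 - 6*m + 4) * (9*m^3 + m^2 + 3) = 54*m^5 - 48*m^4 + 30*m^3 + 22*m^2 - 18*m + 12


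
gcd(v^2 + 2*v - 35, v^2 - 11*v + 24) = 1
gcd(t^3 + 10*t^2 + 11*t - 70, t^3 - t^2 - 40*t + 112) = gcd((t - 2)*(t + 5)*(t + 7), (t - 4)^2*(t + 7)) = t + 7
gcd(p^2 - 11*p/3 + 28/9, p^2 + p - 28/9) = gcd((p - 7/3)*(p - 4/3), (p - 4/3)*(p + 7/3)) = p - 4/3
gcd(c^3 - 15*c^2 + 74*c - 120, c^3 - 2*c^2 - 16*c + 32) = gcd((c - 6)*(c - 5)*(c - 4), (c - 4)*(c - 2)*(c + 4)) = c - 4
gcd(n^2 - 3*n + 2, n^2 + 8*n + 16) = 1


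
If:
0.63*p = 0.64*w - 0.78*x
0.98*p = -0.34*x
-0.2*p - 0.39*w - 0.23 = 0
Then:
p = 0.29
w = -0.74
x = -0.84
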